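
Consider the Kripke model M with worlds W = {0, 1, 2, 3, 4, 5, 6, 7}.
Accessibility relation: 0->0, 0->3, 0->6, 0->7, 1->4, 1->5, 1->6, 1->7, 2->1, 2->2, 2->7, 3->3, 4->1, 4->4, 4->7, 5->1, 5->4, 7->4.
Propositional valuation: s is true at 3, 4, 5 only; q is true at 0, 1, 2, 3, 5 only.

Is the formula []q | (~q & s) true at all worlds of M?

Let φ = []q | (~q & s). Evaluate φ at each world:
  0 (successors {0, 3, 6, 7}): φ is false.
  1 (successors {4, 5, 6, 7}): φ is false.
  2 (successors {1, 2, 7}): φ is false.
  3 (successors {3}): φ is true.
  4 (successors {1, 4, 7}): φ is true.
  5 (successors {1, 4}): φ is false.
  6 (successors ∅): φ is true.
  7 (successors {4}): φ is false.
Detail at 0 (counterexample):
  At 0: []q is false, ~q & s is false, so []q | (~q & s) is false.
    At 0: []q requires q at every successor {0, 3, 6, 7}.
      q fails at 6, so []q is false at 0.

No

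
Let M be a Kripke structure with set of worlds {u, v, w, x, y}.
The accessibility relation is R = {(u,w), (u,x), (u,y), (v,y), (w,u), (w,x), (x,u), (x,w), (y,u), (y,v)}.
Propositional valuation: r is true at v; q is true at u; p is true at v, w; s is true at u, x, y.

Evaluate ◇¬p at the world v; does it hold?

Yes

At v: ◇¬p requires ¬p at some successor in {y}.
  ¬p holds at y, so ◇¬p is true at v.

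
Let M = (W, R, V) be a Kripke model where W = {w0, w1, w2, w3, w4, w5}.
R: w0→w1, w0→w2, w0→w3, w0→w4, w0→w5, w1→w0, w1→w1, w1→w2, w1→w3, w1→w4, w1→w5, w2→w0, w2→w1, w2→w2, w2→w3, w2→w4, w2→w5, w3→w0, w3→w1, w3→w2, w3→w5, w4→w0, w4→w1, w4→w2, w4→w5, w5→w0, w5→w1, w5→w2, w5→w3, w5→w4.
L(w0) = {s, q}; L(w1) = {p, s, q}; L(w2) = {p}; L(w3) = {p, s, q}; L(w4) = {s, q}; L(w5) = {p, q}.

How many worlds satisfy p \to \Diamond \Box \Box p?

Recall that \Box ψ holds at a world iff ψ holds at every accessible world, and \Diamond ψ holds iff ψ holds at some accessible world.
Let φ = p \to \Diamond \Box \Box p. Evaluate φ at each world:
  w0 (successors {w1, w2, w3, w4, w5}): φ is true.
  w1 (successors {w0, w1, w2, w3, w4, w5}): φ is false.
  w2 (successors {w0, w1, w2, w3, w4, w5}): φ is false.
  w3 (successors {w0, w1, w2, w5}): φ is false.
  w4 (successors {w0, w1, w2, w5}): φ is true.
  w5 (successors {w0, w1, w2, w3, w4}): φ is false.
For instance, at w0:
  At w0: p is false, \Diamond \Box \Box p is false, so p \to \Diamond \Box \Box p is true.
    At w0: \Diamond \Box \Box p requires \Box \Box p at some successor in {w1, w2, w3, w4, w5}.
      At w1: \Box \Box p is false.
      At w2: \Box \Box p is false.
      At w3: \Box \Box p is false.
      At w4: \Box \Box p is false.
      At w5: \Box \Box p is false.
    So \Diamond \Box \Box p is false at w0.
Satisfying worlds: {w0, w4}

2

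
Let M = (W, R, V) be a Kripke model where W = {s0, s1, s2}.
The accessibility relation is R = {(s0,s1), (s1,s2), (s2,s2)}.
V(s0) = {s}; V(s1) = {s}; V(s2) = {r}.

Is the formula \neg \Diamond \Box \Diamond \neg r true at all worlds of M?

Yes

Let φ = \neg \Diamond \Box \Diamond \neg r. Evaluate φ at each world:
  s0 (successors {s1}): φ is true.
  s1 (successors {s2}): φ is true.
  s2 (successors {s2}): φ is true.
For instance, at s1:
  At s1: \Diamond \Box \Diamond \neg r is false, so \neg \Diamond \Box \Diamond \neg r is true.
    At s1: \Diamond \Box \Diamond \neg r requires \Box \Diamond \neg r at some successor in {s2}.
      At s2: \Box \Diamond \neg r is false.
    So \Diamond \Box \Diamond \neg r is false at s1.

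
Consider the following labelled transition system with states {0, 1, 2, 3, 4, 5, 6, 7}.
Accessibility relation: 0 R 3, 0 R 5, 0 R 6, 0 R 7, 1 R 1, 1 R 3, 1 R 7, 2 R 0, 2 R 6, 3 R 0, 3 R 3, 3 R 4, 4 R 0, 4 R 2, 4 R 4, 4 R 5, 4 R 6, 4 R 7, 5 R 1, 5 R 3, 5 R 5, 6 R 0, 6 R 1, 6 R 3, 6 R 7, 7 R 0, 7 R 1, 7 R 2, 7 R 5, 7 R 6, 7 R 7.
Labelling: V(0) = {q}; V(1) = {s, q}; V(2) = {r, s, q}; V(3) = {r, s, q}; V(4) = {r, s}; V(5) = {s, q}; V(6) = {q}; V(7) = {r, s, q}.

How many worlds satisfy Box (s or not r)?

Let φ = Box (s or not r). Evaluate φ at each world:
  0 (successors {3, 5, 6, 7}): φ is true.
  1 (successors {1, 3, 7}): φ is true.
  2 (successors {0, 6}): φ is true.
  3 (successors {0, 3, 4}): φ is true.
  4 (successors {0, 2, 4, 5, 6, 7}): φ is true.
  5 (successors {1, 3, 5}): φ is true.
  6 (successors {0, 1, 3, 7}): φ is true.
  7 (successors {0, 1, 2, 5, 6, 7}): φ is true.
For instance, at 4:
  At 4: Box (s or not r) requires s or not r at every successor {0, 2, 4, 5, 6, 7}.
    At 0: s or not r is true.
    At 2: s or not r is true.
    At 4: s or not r is true.
    At 5: s or not r is true.
    At 6: s or not r is true.
    At 7: s or not r is true.
  So Box (s or not r) is true at 4.
Satisfying worlds: {0, 1, 2, 3, 4, 5, 6, 7}

8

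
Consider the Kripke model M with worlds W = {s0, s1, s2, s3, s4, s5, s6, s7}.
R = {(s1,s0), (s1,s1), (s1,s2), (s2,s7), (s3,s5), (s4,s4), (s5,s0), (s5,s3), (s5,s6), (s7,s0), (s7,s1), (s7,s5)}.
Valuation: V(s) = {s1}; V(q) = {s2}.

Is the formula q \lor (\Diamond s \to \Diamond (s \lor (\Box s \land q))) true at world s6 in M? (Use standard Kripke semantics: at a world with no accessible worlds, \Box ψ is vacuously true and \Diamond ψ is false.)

Recall that \Box ψ holds at a world iff ψ holds at every accessible world, and \Diamond ψ holds iff ψ holds at some accessible world.
At s6: q is false, \Diamond s \to \Diamond (s \lor (\Box s \land q)) is true, so q \lor (\Diamond s \to \Diamond (s \lor (\Box s \land q))) is true.
  At s6: \Diamond s is false, \Diamond (s \lor (\Box s \land q)) is false, so \Diamond s \to \Diamond (s \lor (\Box s \land q)) is true.
    At s6: no accessible worlds, so \Diamond s is false.
    At s6: no accessible worlds, so \Diamond (s \lor (\Box s \land q)) is false.

Yes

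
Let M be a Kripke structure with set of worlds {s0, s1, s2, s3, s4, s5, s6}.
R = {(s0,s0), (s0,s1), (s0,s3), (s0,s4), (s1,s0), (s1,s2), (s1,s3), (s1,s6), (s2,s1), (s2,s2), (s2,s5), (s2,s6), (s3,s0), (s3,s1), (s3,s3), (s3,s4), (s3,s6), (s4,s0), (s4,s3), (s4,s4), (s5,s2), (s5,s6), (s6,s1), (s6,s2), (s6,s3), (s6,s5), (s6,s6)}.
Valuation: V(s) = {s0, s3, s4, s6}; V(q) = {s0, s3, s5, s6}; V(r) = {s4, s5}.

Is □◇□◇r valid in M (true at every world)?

Recall that □ψ holds at a world iff ψ holds at every accessible world, and ◇ψ holds iff ψ holds at some accessible world.
Let φ = □◇□◇r. Evaluate φ at each world:
  s0 (successors {s0, s1, s3, s4}): φ is false.
  s1 (successors {s0, s2, s3, s6}): φ is true.
  s2 (successors {s1, s2, s5, s6}): φ is false.
  s3 (successors {s0, s1, s3, s4, s6}): φ is false.
  s4 (successors {s0, s3, s4}): φ is true.
  s5 (successors {s2, s6}): φ is true.
  s6 (successors {s1, s2, s3, s5, s6}): φ is false.
Detail at s0 (counterexample):
  At s0: □◇□◇r requires ◇□◇r at every successor {s0, s1, s3, s4}.
    ◇□◇r fails at s1, so □◇□◇r is false at s0.
      At s1: ◇□◇r requires □◇r at some successor in {s0, s2, s3, s6}.
        At s0: □◇r is false.
        At s2: □◇r is false.
        At s3: □◇r is false.
        At s6: □◇r is false.
      So ◇□◇r is false at s1.

No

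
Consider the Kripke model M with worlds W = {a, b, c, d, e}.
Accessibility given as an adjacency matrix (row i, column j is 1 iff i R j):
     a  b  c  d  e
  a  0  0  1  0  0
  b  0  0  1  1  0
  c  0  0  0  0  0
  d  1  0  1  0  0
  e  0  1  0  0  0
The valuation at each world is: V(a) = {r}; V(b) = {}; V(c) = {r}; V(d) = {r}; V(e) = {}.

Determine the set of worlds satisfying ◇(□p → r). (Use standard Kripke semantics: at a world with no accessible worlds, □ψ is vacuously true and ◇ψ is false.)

Let φ = ◇(□p → r). Evaluate φ at each world:
  a (successors {c}): φ is true.
  b (successors {c, d}): φ is true.
  c (successors ∅): φ is false.
  d (successors {a, c}): φ is true.
  e (successors {b}): φ is true.
For instance, at b:
  At b: ◇(□p → r) requires □p → r at some successor in {c, d}.
    □p → r holds at c, so ◇(□p → r) is true at b.
      At c: □p is true, r is true, so □p → r is true.
Satisfying worlds: {a, b, d, e}

a, b, d, e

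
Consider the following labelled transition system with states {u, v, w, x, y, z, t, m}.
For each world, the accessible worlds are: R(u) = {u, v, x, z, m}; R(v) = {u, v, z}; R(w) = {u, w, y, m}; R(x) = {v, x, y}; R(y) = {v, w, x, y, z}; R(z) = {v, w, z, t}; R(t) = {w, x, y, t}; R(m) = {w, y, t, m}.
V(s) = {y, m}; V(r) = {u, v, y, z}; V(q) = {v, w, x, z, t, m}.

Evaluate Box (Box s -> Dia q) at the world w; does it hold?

At w: Box (Box s -> Dia q) requires Box s -> Dia q at every successor {u, w, y, m}.
  At u: Box s -> Dia q is true.
  At w: Box s -> Dia q is true.
  At y: Box s -> Dia q is true.
  At m: Box s -> Dia q is true.
So Box (Box s -> Dia q) is true at w.

Yes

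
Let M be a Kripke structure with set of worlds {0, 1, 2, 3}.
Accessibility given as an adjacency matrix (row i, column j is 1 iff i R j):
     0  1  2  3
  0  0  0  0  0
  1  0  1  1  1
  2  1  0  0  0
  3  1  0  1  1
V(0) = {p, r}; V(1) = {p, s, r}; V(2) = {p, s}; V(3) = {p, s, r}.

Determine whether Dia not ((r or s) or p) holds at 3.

At 3: Dia not ((r or s) or p) requires not ((r or s) or p) at some successor in {0, 2, 3}.
  At 0: not ((r or s) or p) is false.
  At 2: not ((r or s) or p) is false.
  At 3: not ((r or s) or p) is false.
So Dia not ((r or s) or p) is false at 3.

No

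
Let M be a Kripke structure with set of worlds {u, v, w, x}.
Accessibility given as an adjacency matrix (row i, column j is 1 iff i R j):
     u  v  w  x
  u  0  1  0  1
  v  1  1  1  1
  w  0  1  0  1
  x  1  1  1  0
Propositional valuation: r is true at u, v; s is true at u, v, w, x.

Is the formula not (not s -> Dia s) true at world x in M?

At x: not s -> Dia s is true, so not (not s -> Dia s) is false.
  At x: not s is false, Dia s is true, so not s -> Dia s is true.
    At x: Dia s requires s at some successor in {u, v, w}.
      s holds at u, so Dia s is true at x.

No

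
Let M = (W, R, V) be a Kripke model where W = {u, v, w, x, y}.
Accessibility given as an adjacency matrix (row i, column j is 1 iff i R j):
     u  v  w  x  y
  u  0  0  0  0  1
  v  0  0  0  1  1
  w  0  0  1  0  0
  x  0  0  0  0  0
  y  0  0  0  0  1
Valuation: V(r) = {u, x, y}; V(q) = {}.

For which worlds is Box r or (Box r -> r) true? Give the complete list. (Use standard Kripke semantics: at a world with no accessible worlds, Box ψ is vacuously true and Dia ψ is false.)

u, v, w, x, y

Let φ = Box r or (Box r -> r). Evaluate φ at each world:
  u (successors {y}): φ is true.
  v (successors {x, y}): φ is true.
  w (successors {w}): φ is true.
  x (successors ∅): φ is true.
  y (successors {y}): φ is true.
For instance, at u:
  At u: Box r is true, Box r -> r is true, so Box r or (Box r -> r) is true.
    At u: Box r requires r at every successor {y}.
      At y: r is true.
    So Box r is true at u.
    At u: Box r is true, r is true, so Box r -> r is true.
      At u: Box r requires r at every successor {y}.
        At y: r is true.
      So Box r is true at u.
Satisfying worlds: {u, v, w, x, y}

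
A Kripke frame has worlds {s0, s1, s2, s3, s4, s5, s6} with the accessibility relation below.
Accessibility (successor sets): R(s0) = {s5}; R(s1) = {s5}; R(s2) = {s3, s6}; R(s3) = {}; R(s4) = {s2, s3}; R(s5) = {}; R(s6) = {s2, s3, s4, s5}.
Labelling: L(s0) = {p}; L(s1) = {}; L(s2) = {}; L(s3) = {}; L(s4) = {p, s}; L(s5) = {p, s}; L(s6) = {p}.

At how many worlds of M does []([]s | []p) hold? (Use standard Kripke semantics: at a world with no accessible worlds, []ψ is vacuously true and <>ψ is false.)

Let φ = []([]s | []p). Evaluate φ at each world:
  s0 (successors {s5}): φ is true.
  s1 (successors {s5}): φ is true.
  s2 (successors {s3, s6}): φ is false.
  s3 (successors ∅): φ is true.
  s4 (successors {s2, s3}): φ is false.
  s5 (successors ∅): φ is true.
  s6 (successors {s2, s3, s4, s5}): φ is false.
For instance, at s2:
  At s2: []([]s | []p) requires []s | []p at every successor {s3, s6}.
    []s | []p fails at s6, so []([]s | []p) is false at s2.
      At s6: []s is false, []p is false, so []s | []p is false.
Satisfying worlds: {s0, s1, s3, s5}

4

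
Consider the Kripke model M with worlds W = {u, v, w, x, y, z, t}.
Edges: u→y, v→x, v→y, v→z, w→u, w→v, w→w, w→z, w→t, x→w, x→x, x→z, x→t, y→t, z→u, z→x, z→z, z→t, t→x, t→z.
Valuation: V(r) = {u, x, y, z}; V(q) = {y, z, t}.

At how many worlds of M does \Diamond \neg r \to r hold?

Let φ = \Diamond \neg r \to r. Evaluate φ at each world:
  u (successors {y}): φ is true.
  v (successors {x, y, z}): φ is true.
  w (successors {u, v, w, z, t}): φ is false.
  x (successors {w, x, z, t}): φ is true.
  y (successors {t}): φ is true.
  z (successors {u, x, z, t}): φ is true.
  t (successors {x, z}): φ is true.
For instance, at v:
  At v: \Diamond \neg r is false, r is false, so \Diamond \neg r \to r is true.
    At v: \Diamond \neg r requires \neg r at some successor in {x, y, z}.
      At x: \neg r is false.
      At y: \neg r is false.
      At z: \neg r is false.
    So \Diamond \neg r is false at v.
Satisfying worlds: {u, v, x, y, z, t}

6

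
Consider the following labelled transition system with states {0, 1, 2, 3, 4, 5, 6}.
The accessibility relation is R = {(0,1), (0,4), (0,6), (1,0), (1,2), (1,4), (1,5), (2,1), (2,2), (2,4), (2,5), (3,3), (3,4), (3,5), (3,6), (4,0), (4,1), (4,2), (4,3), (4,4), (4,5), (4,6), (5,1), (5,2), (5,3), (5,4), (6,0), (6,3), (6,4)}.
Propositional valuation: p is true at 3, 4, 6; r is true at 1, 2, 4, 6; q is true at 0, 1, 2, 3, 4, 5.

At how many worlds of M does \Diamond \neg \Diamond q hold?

Let φ = \Diamond \neg \Diamond q. Evaluate φ at each world:
  0 (successors {1, 4, 6}): φ is false.
  1 (successors {0, 2, 4, 5}): φ is false.
  2 (successors {1, 2, 4, 5}): φ is false.
  3 (successors {3, 4, 5, 6}): φ is false.
  4 (successors {0, 1, 2, 3, 4, 5, 6}): φ is false.
  5 (successors {1, 2, 3, 4}): φ is false.
  6 (successors {0, 3, 4}): φ is false.
For instance, at 6:
  At 6: \Diamond \neg \Diamond q requires \neg \Diamond q at some successor in {0, 3, 4}.
    At 0: \neg \Diamond q is false.
    At 3: \neg \Diamond q is false.
    At 4: \neg \Diamond q is false.
  So \Diamond \neg \Diamond q is false at 6.
Satisfying worlds: none.

0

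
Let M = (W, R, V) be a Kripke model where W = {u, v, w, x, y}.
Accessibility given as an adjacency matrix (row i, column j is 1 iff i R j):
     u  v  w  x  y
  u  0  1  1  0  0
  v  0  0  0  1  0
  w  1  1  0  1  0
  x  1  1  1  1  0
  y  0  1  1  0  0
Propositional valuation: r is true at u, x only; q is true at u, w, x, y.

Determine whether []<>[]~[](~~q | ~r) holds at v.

No

Recall that []ψ holds at a world iff ψ holds at every accessible world, and <>ψ holds iff ψ holds at some accessible world.
At v: []<>[]~[](~~q | ~r) requires <>[]~[](~~q | ~r) at every successor {x}.
  <>[]~[](~~q | ~r) fails at x, so []<>[]~[](~~q | ~r) is false at v.
    At x: <>[]~[](~~q | ~r) requires []~[](~~q | ~r) at some successor in {u, v, w, x}.
      At u: []~[](~~q | ~r) is false.
      At v: []~[](~~q | ~r) is false.
      At w: []~[](~~q | ~r) is false.
      At x: []~[](~~q | ~r) is false.
    So <>[]~[](~~q | ~r) is false at x.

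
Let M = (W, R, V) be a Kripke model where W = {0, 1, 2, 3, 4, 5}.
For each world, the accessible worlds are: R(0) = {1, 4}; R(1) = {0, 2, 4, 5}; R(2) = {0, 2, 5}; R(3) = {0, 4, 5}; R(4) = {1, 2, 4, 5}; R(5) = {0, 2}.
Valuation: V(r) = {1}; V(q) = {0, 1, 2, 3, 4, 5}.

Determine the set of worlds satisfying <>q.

Recall that <>ψ holds at a world iff ψ holds at some accessible world.
Let φ = <>q. Evaluate φ at each world:
  0 (successors {1, 4}): φ is true.
  1 (successors {0, 2, 4, 5}): φ is true.
  2 (successors {0, 2, 5}): φ is true.
  3 (successors {0, 4, 5}): φ is true.
  4 (successors {1, 2, 4, 5}): φ is true.
  5 (successors {0, 2}): φ is true.
For instance, at 5:
  At 5: <>q requires q at some successor in {0, 2}.
    q holds at 0, so <>q is true at 5.
Satisfying worlds: {0, 1, 2, 3, 4, 5}

0, 1, 2, 3, 4, 5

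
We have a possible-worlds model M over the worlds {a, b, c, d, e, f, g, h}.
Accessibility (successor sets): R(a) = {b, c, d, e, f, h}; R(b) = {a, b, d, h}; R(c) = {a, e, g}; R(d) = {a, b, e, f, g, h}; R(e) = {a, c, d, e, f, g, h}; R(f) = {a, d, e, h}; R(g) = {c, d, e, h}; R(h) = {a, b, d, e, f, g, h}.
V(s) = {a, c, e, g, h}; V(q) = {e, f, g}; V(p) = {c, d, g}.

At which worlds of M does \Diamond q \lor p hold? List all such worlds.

Recall that \Diamond ψ holds at a world iff ψ holds at some accessible world.
Let φ = \Diamond q \lor p. Evaluate φ at each world:
  a (successors {b, c, d, e, f, h}): φ is true.
  b (successors {a, b, d, h}): φ is false.
  c (successors {a, e, g}): φ is true.
  d (successors {a, b, e, f, g, h}): φ is true.
  e (successors {a, c, d, e, f, g, h}): φ is true.
  f (successors {a, d, e, h}): φ is true.
  g (successors {c, d, e, h}): φ is true.
  h (successors {a, b, d, e, f, g, h}): φ is true.
For instance, at c:
  At c: \Diamond q is true, p is true, so \Diamond q \lor p is true.
    At c: \Diamond q requires q at some successor in {a, e, g}.
      q holds at e, so \Diamond q is true at c.
Satisfying worlds: {a, c, d, e, f, g, h}

a, c, d, e, f, g, h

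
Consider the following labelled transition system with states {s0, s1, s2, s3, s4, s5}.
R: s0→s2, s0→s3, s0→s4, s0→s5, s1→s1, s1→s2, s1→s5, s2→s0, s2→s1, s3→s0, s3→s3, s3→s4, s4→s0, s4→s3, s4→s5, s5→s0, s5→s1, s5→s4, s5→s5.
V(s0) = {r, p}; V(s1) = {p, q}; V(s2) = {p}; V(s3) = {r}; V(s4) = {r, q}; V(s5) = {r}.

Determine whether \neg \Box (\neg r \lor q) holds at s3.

At s3: \Box (\neg r \lor q) is false, so \neg \Box (\neg r \lor q) is true.
  At s3: \Box (\neg r \lor q) requires \neg r \lor q at every successor {s0, s3, s4}.
    \neg r \lor q fails at s0, so \Box (\neg r \lor q) is false at s3.

Yes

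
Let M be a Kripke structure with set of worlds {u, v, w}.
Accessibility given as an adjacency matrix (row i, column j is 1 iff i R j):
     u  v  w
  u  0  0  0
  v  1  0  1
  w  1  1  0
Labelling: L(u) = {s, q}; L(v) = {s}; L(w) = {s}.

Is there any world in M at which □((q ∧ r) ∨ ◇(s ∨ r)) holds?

Yes

Let φ = □((q ∧ r) ∨ ◇(s ∨ r)). Evaluate φ at each world:
  u (successors ∅): φ is true.
  v (successors {u, w}): φ is false.
  w (successors {u, v}): φ is false.
Detail at u (witness):
  At u: no accessible worlds, so □((q ∧ r) ∨ ◇(s ∨ r)) holds vacuously.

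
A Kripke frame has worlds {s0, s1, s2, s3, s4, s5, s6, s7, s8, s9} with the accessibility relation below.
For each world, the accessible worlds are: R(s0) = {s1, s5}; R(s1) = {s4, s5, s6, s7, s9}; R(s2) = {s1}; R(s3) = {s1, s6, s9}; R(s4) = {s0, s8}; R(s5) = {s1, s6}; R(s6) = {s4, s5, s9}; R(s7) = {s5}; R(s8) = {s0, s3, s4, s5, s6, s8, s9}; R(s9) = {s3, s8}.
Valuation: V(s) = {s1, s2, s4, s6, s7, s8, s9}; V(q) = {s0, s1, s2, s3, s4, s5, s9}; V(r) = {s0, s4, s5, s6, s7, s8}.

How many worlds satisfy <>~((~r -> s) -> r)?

Let φ = <>~((~r -> s) -> r). Evaluate φ at each world:
  s0 (successors {s1, s5}): φ is true.
  s1 (successors {s4, s5, s6, s7, s9}): φ is true.
  s2 (successors {s1}): φ is true.
  s3 (successors {s1, s6, s9}): φ is true.
  s4 (successors {s0, s8}): φ is false.
  s5 (successors {s1, s6}): φ is true.
  s6 (successors {s4, s5, s9}): φ is true.
  s7 (successors {s5}): φ is false.
  s8 (successors {s0, s3, s4, s5, s6, s8, s9}): φ is true.
  s9 (successors {s3, s8}): φ is false.
For instance, at s9:
  At s9: <>~((~r -> s) -> r) requires ~((~r -> s) -> r) at some successor in {s3, s8}.
    At s3: ~((~r -> s) -> r) is false.
    At s8: ~((~r -> s) -> r) is false.
  So <>~((~r -> s) -> r) is false at s9.
Satisfying worlds: {s0, s1, s2, s3, s5, s6, s8}

7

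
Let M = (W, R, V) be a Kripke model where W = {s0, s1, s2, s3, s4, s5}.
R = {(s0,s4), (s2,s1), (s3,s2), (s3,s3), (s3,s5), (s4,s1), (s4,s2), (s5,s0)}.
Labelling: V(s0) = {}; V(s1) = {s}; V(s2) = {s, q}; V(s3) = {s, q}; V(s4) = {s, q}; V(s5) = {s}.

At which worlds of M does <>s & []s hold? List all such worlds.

s0, s2, s3, s4

Let φ = <>s & []s. Evaluate φ at each world:
  s0 (successors {s4}): φ is true.
  s1 (successors ∅): φ is false.
  s2 (successors {s1}): φ is true.
  s3 (successors {s2, s3, s5}): φ is true.
  s4 (successors {s1, s2}): φ is true.
  s5 (successors {s0}): φ is false.
For instance, at s4:
  At s4: <>s is true, []s is true, so <>s & []s is true.
    At s4: <>s requires s at some successor in {s1, s2}.
      s holds at s1, so <>s is true at s4.
    At s4: []s requires s at every successor {s1, s2}.
      At s1: s is true.
      At s2: s is true.
    So []s is true at s4.
Satisfying worlds: {s0, s2, s3, s4}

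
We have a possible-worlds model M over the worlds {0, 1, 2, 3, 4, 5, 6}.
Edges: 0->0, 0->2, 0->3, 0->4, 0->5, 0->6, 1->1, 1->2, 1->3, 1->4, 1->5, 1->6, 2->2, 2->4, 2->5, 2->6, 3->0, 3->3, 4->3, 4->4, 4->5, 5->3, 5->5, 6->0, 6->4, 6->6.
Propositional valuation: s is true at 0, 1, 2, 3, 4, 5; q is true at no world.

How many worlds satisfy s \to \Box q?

1

Let φ = s \to \Box q. Evaluate φ at each world:
  0 (successors {0, 2, 3, 4, 5, 6}): φ is false.
  1 (successors {1, 2, 3, 4, 5, 6}): φ is false.
  2 (successors {2, 4, 5, 6}): φ is false.
  3 (successors {0, 3}): φ is false.
  4 (successors {3, 4, 5}): φ is false.
  5 (successors {3, 5}): φ is false.
  6 (successors {0, 4, 6}): φ is true.
For instance, at 4:
  At 4: s is true, \Box q is false, so s \to \Box q is false.
    At 4: \Box q requires q at every successor {3, 4, 5}.
      q fails at 3, so \Box q is false at 4.
Satisfying worlds: {6}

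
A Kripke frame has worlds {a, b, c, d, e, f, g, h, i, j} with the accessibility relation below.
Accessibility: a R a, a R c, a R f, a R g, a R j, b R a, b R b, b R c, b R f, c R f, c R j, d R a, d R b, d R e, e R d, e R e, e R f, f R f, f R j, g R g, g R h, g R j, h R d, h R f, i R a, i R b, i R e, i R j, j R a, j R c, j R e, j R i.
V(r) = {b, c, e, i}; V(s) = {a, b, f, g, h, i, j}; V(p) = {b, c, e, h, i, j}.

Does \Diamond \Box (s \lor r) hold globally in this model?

Let φ = \Diamond \Box (s \lor r). Evaluate φ at each world:
  a (successors {a, c, f, g, j}): φ is true.
  b (successors {a, b, c, f}): φ is true.
  c (successors {f, j}): φ is true.
  d (successors {a, b, e}): φ is true.
  e (successors {d, e, f}): φ is true.
  f (successors {f, j}): φ is true.
  g (successors {g, h, j}): φ is true.
  h (successors {d, f}): φ is true.
  i (successors {a, b, e, j}): φ is true.
  j (successors {a, c, e, i}): φ is true.
For instance, at h:
  At h: \Diamond \Box (s \lor r) requires \Box (s \lor r) at some successor in {d, f}.
    \Box (s \lor r) holds at d, so \Diamond \Box (s \lor r) is true at h.
      At d: \Box (s \lor r) requires s \lor r at every successor {a, b, e}.
        At a: s \lor r is true.
        At b: s \lor r is true.
        At e: s \lor r is true.
      So \Box (s \lor r) is true at d.

Yes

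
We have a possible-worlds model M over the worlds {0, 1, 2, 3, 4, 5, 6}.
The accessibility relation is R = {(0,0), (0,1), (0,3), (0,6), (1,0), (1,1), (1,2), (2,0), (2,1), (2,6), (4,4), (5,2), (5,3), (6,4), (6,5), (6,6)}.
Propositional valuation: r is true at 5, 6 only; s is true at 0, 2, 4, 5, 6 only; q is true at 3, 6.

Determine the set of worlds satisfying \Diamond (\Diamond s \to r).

0, 2, 5, 6

Let φ = \Diamond (\Diamond s \to r). Evaluate φ at each world:
  0 (successors {0, 1, 3, 6}): φ is true.
  1 (successors {0, 1, 2}): φ is false.
  2 (successors {0, 1, 6}): φ is true.
  3 (successors ∅): φ is false.
  4 (successors {4}): φ is false.
  5 (successors {2, 3}): φ is true.
  6 (successors {4, 5, 6}): φ is true.
For instance, at 1:
  At 1: \Diamond (\Diamond s \to r) requires \Diamond s \to r at some successor in {0, 1, 2}.
    At 0: \Diamond s \to r is false.
    At 1: \Diamond s \to r is false.
    At 2: \Diamond s \to r is false.
  So \Diamond (\Diamond s \to r) is false at 1.
Satisfying worlds: {0, 2, 5, 6}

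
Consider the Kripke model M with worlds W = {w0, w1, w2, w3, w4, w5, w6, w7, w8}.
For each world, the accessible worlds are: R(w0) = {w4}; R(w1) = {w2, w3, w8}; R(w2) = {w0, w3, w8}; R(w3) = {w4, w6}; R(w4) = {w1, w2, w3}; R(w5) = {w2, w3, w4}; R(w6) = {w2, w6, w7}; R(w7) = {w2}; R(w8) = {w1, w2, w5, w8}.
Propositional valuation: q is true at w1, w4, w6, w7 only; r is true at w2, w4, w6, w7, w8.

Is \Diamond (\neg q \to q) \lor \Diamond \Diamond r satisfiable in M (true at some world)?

Let φ = \Diamond (\neg q \to q) \lor \Diamond \Diamond r. Evaluate φ at each world:
  w0 (successors {w4}): φ is true.
  w1 (successors {w2, w3, w8}): φ is true.
  w2 (successors {w0, w3, w8}): φ is true.
  w3 (successors {w4, w6}): φ is true.
  w4 (successors {w1, w2, w3}): φ is true.
  w5 (successors {w2, w3, w4}): φ is true.
  w6 (successors {w2, w6, w7}): φ is true.
  w7 (successors {w2}): φ is true.
  w8 (successors {w1, w2, w5, w8}): φ is true.
Detail at w0 (witness):
  At w0: \Diamond (\neg q \to q) is true, \Diamond \Diamond r is true, so \Diamond (\neg q \to q) \lor \Diamond \Diamond r is true.
    At w0: \Diamond (\neg q \to q) requires \neg q \to q at some successor in {w4}.
      \neg q \to q holds at w4, so \Diamond (\neg q \to q) is true at w0.
    At w0: \Diamond \Diamond r requires \Diamond r at some successor in {w4}.
      \Diamond r holds at w4, so \Diamond \Diamond r is true at w0.

Yes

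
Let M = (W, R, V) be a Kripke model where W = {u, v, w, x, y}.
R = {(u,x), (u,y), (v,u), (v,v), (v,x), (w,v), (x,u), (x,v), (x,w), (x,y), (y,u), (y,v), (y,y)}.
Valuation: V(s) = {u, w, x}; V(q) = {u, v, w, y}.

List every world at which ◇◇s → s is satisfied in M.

Let φ = ◇◇s → s. Evaluate φ at each world:
  u (successors {x, y}): φ is true.
  v (successors {u, v, x}): φ is false.
  w (successors {v}): φ is true.
  x (successors {u, v, w, y}): φ is true.
  y (successors {u, v, y}): φ is false.
For instance, at y:
  At y: ◇◇s is true, s is false, so ◇◇s → s is false.
    At y: ◇◇s requires ◇s at some successor in {u, v, y}.
      ◇s holds at u, so ◇◇s is true at y.
Satisfying worlds: {u, w, x}

u, w, x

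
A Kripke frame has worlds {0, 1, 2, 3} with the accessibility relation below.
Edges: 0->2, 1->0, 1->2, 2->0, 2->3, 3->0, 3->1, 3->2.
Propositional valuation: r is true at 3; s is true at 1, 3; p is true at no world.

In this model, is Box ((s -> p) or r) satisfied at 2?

Yes

At 2: Box ((s -> p) or r) requires (s -> p) or r at every successor {0, 3}.
  At 0: (s -> p) or r is true.
  At 3: (s -> p) or r is true.
So Box ((s -> p) or r) is true at 2.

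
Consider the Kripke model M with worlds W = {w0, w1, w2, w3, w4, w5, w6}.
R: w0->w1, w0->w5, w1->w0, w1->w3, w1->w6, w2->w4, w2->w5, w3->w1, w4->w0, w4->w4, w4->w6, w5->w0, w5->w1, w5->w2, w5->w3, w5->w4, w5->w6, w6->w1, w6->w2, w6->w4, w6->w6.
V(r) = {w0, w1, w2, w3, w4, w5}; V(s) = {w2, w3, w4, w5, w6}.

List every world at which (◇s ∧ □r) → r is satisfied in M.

w0, w1, w2, w3, w4, w5, w6

Let φ = (◇s ∧ □r) → r. Evaluate φ at each world:
  w0 (successors {w1, w5}): φ is true.
  w1 (successors {w0, w3, w6}): φ is true.
  w2 (successors {w4, w5}): φ is true.
  w3 (successors {w1}): φ is true.
  w4 (successors {w0, w4, w6}): φ is true.
  w5 (successors {w0, w1, w2, w3, w4, w6}): φ is true.
  w6 (successors {w1, w2, w4, w6}): φ is true.
For instance, at w2:
  At w2: ◇s ∧ □r is true, r is true, so (◇s ∧ □r) → r is true.
    At w2: ◇s is true, □r is true, so ◇s ∧ □r is true.
      At w2: ◇s requires s at some successor in {w4, w5}.
        s holds at w4, so ◇s is true at w2.
      At w2: □r requires r at every successor {w4, w5}.
        At w4: r is true.
        At w5: r is true.
      So □r is true at w2.
Satisfying worlds: {w0, w1, w2, w3, w4, w5, w6}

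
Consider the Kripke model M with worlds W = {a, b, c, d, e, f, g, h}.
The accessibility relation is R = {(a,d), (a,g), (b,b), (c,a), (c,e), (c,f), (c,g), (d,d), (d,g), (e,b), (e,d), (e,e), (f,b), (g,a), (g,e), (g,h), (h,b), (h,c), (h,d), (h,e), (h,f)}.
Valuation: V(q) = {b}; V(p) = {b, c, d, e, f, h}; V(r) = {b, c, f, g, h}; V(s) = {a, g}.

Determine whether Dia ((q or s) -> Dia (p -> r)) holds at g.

Recall that Dia ψ holds at a world iff ψ holds at some accessible world.
At g: Dia ((q or s) -> Dia (p -> r)) requires (q or s) -> Dia (p -> r) at some successor in {a, e, h}.
  (q or s) -> Dia (p -> r) holds at a, so Dia ((q or s) -> Dia (p -> r)) is true at g.
    At a: q or s is true, Dia (p -> r) is true, so (q or s) -> Dia (p -> r) is true.
      At a: Dia (p -> r) requires p -> r at some successor in {d, g}.
        p -> r holds at g, so Dia (p -> r) is true at a.

Yes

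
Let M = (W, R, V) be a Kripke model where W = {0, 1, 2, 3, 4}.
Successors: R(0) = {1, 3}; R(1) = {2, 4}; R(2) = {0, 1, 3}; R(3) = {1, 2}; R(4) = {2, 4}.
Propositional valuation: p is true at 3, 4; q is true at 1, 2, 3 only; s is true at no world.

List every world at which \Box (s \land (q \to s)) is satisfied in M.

none

Let φ = \Box (s \land (q \to s)). Evaluate φ at each world:
  0 (successors {1, 3}): φ is false.
  1 (successors {2, 4}): φ is false.
  2 (successors {0, 1, 3}): φ is false.
  3 (successors {1, 2}): φ is false.
  4 (successors {2, 4}): φ is false.
For instance, at 2:
  At 2: \Box (s \land (q \to s)) requires s \land (q \to s) at every successor {0, 1, 3}.
    s \land (q \to s) fails at 0, so \Box (s \land (q \to s)) is false at 2.
Satisfying worlds: none.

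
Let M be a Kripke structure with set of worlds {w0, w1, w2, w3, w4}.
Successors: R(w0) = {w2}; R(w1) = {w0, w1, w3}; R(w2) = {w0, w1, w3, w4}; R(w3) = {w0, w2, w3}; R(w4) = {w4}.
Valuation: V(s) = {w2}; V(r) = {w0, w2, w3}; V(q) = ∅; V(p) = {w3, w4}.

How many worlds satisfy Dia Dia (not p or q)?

Recall that Dia ψ holds at a world iff ψ holds at some accessible world.
Let φ = Dia Dia (not p or q). Evaluate φ at each world:
  w0 (successors {w2}): φ is true.
  w1 (successors {w0, w1, w3}): φ is true.
  w2 (successors {w0, w1, w3, w4}): φ is true.
  w3 (successors {w0, w2, w3}): φ is true.
  w4 (successors {w4}): φ is false.
For instance, at w1:
  At w1: Dia Dia (not p or q) requires Dia (not p or q) at some successor in {w0, w1, w3}.
    Dia (not p or q) holds at w0, so Dia Dia (not p or q) is true at w1.
      At w0: Dia (not p or q) requires not p or q at some successor in {w2}.
        not p or q holds at w2, so Dia (not p or q) is true at w0.
Satisfying worlds: {w0, w1, w2, w3}

4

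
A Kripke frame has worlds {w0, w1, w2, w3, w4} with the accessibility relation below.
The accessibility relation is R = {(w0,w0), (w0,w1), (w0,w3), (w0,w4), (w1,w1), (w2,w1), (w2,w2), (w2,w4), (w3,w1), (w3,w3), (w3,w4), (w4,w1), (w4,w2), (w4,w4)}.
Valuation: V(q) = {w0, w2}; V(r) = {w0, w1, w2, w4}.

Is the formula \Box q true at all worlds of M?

No

Recall that \Box ψ holds at a world iff ψ holds at every accessible world, and \Diamond ψ holds iff ψ holds at some accessible world.
Let φ = \Box q. Evaluate φ at each world:
  w0 (successors {w0, w1, w3, w4}): φ is false.
  w1 (successors {w1}): φ is false.
  w2 (successors {w1, w2, w4}): φ is false.
  w3 (successors {w1, w3, w4}): φ is false.
  w4 (successors {w1, w2, w4}): φ is false.
Detail at w0 (counterexample):
  At w0: \Box q requires q at every successor {w0, w1, w3, w4}.
    q fails at w1, so \Box q is false at w0.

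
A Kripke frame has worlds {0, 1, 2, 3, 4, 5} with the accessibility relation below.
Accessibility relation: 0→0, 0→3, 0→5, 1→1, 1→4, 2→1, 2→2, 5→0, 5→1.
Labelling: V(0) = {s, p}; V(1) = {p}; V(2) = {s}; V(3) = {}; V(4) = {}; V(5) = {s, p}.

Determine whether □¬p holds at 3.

Yes

Recall that □ψ holds at a world iff ψ holds at every accessible world, and ◇ψ holds iff ψ holds at some accessible world.
At 3: no accessible worlds, so □¬p holds vacuously.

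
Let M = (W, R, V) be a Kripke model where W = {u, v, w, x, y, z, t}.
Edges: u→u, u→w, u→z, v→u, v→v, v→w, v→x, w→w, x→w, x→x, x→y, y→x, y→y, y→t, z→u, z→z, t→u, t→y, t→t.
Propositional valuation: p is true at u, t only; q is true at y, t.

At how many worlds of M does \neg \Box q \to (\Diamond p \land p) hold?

2

Let φ = \neg \Box q \to (\Diamond p \land p). Evaluate φ at each world:
  u (successors {u, w, z}): φ is true.
  v (successors {u, v, w, x}): φ is false.
  w (successors {w}): φ is false.
  x (successors {w, x, y}): φ is false.
  y (successors {x, y, t}): φ is false.
  z (successors {u, z}): φ is false.
  t (successors {u, y, t}): φ is true.
For instance, at v:
  At v: \neg \Box q is true, \Diamond p \land p is false, so \neg \Box q \to (\Diamond p \land p) is false.
    At v: \Box q is false, so \neg \Box q is true.
      At v: \Box q requires q at every successor {u, v, w, x}.
        q fails at u, so \Box q is false at v.
    At v: \Diamond p is true, p is false, so \Diamond p \land p is false.
      At v: \Diamond p requires p at some successor in {u, v, w, x}.
        p holds at u, so \Diamond p is true at v.
Satisfying worlds: {u, t}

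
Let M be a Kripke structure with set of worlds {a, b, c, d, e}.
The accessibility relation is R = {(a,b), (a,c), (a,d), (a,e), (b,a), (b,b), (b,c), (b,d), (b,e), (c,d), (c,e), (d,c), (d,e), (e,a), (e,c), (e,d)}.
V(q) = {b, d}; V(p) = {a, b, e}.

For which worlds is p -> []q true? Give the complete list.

Recall that []ψ holds at a world iff ψ holds at every accessible world, and <>ψ holds iff ψ holds at some accessible world.
Let φ = p -> []q. Evaluate φ at each world:
  a (successors {b, c, d, e}): φ is false.
  b (successors {a, b, c, d, e}): φ is false.
  c (successors {d, e}): φ is true.
  d (successors {c, e}): φ is true.
  e (successors {a, c, d}): φ is false.
For instance, at b:
  At b: p is true, []q is false, so p -> []q is false.
    At b: []q requires q at every successor {a, b, c, d, e}.
      q fails at a, so []q is false at b.
Satisfying worlds: {c, d}

c, d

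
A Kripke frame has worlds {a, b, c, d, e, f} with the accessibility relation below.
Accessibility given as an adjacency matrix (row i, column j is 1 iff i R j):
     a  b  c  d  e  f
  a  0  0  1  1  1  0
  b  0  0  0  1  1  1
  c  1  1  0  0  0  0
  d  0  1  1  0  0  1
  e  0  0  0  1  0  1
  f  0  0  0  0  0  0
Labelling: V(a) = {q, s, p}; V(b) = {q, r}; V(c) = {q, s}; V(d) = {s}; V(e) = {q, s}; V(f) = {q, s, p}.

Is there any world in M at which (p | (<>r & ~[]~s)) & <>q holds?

Yes

Let φ = (p | (<>r & ~[]~s)) & <>q. Evaluate φ at each world:
  a (successors {c, d, e}): φ is true.
  b (successors {d, e, f}): φ is false.
  c (successors {a, b}): φ is true.
  d (successors {b, c, f}): φ is true.
  e (successors {d, f}): φ is false.
  f (successors ∅): φ is false.
Detail at a (witness):
  At a: p | (<>r & ~[]~s) is true, <>q is true, so (p | (<>r & ~[]~s)) & <>q is true.
    At a: p is true, <>r & ~[]~s is false, so p | (<>r & ~[]~s) is true.
      At a: <>r is false, ~[]~s is true, so <>r & ~[]~s is false.
    At a: <>q requires q at some successor in {c, d, e}.
      q holds at c, so <>q is true at a.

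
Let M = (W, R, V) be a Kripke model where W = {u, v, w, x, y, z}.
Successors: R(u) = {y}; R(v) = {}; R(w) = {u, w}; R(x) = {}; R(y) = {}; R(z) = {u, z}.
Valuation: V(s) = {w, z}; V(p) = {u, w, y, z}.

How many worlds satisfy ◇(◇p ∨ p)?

Let φ = ◇(◇p ∨ p). Evaluate φ at each world:
  u (successors {y}): φ is true.
  v (successors ∅): φ is false.
  w (successors {u, w}): φ is true.
  x (successors ∅): φ is false.
  y (successors ∅): φ is false.
  z (successors {u, z}): φ is true.
For instance, at z:
  At z: ◇(◇p ∨ p) requires ◇p ∨ p at some successor in {u, z}.
    ◇p ∨ p holds at u, so ◇(◇p ∨ p) is true at z.
      At u: ◇p is true, p is true, so ◇p ∨ p is true.
Satisfying worlds: {u, w, z}

3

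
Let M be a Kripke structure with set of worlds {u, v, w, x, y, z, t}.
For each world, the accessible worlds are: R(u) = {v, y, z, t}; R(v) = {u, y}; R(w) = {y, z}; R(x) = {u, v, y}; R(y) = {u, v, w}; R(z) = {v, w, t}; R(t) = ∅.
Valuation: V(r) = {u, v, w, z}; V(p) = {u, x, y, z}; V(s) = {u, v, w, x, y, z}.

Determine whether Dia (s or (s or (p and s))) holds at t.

No

At t: no accessible worlds, so Dia (s or (s or (p and s))) is false.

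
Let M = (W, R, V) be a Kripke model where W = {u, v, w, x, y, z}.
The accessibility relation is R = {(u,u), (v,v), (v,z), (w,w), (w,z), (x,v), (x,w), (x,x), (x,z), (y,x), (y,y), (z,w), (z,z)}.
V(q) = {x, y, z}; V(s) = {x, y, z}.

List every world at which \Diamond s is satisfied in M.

v, w, x, y, z

Let φ = \Diamond s. Evaluate φ at each world:
  u (successors {u}): φ is false.
  v (successors {v, z}): φ is true.
  w (successors {w, z}): φ is true.
  x (successors {v, w, x, z}): φ is true.
  y (successors {x, y}): φ is true.
  z (successors {w, z}): φ is true.
For instance, at w:
  At w: \Diamond s requires s at some successor in {w, z}.
    s holds at z, so \Diamond s is true at w.
Satisfying worlds: {v, w, x, y, z}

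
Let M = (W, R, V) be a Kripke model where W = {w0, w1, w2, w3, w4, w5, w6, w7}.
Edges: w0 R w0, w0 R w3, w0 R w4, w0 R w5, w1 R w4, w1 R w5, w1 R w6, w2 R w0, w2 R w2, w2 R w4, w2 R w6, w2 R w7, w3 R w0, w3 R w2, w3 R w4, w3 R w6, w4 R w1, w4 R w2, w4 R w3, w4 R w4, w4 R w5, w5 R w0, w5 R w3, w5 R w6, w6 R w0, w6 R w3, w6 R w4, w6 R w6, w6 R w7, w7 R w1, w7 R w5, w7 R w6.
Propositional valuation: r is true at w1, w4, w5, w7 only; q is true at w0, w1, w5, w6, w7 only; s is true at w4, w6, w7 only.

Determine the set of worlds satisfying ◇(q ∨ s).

Recall that ◇ψ holds at a world iff ψ holds at some accessible world.
Let φ = ◇(q ∨ s). Evaluate φ at each world:
  w0 (successors {w0, w3, w4, w5}): φ is true.
  w1 (successors {w4, w5, w6}): φ is true.
  w2 (successors {w0, w2, w4, w6, w7}): φ is true.
  w3 (successors {w0, w2, w4, w6}): φ is true.
  w4 (successors {w1, w2, w3, w4, w5}): φ is true.
  w5 (successors {w0, w3, w6}): φ is true.
  w6 (successors {w0, w3, w4, w6, w7}): φ is true.
  w7 (successors {w1, w5, w6}): φ is true.
For instance, at w3:
  At w3: ◇(q ∨ s) requires q ∨ s at some successor in {w0, w2, w4, w6}.
    q ∨ s holds at w0, so ◇(q ∨ s) is true at w3.
Satisfying worlds: {w0, w1, w2, w3, w4, w5, w6, w7}

w0, w1, w2, w3, w4, w5, w6, w7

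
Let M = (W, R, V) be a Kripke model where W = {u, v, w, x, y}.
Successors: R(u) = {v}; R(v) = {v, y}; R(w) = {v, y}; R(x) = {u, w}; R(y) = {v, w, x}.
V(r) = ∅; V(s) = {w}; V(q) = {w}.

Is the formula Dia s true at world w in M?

No

At w: Dia s requires s at some successor in {v, y}.
  At v: s is false.
  At y: s is false.
So Dia s is false at w.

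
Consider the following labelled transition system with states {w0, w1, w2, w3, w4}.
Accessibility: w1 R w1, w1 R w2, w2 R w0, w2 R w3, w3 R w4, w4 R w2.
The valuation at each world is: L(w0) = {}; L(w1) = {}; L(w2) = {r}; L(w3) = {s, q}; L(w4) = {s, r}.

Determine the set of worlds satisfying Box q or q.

Recall that Box ψ holds at a world iff ψ holds at every accessible world, and Dia ψ holds iff ψ holds at some accessible world.
Let φ = Box q or q. Evaluate φ at each world:
  w0 (successors ∅): φ is true.
  w1 (successors {w1, w2}): φ is false.
  w2 (successors {w0, w3}): φ is false.
  w3 (successors {w4}): φ is true.
  w4 (successors {w2}): φ is false.
For instance, at w3:
  At w3: Box q is false, q is true, so Box q or q is true.
    At w3: Box q requires q at every successor {w4}.
      q fails at w4, so Box q is false at w3.
Satisfying worlds: {w0, w3}

w0, w3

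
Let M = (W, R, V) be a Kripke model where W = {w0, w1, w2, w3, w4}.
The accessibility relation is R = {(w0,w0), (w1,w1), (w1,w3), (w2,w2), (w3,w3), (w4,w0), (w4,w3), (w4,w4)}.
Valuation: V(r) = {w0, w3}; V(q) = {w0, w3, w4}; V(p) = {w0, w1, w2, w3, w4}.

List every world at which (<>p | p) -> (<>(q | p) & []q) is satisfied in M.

w0, w3, w4

Let φ = (<>p | p) -> (<>(q | p) & []q). Evaluate φ at each world:
  w0 (successors {w0}): φ is true.
  w1 (successors {w1, w3}): φ is false.
  w2 (successors {w2}): φ is false.
  w3 (successors {w3}): φ is true.
  w4 (successors {w0, w3, w4}): φ is true.
For instance, at w0:
  At w0: <>p | p is true, <>(q | p) & []q is true, so (<>p | p) -> (<>(q | p) & []q) is true.
    At w0: <>p is true, p is true, so <>p | p is true.
      At w0: <>p requires p at some successor in {w0}.
        p holds at w0, so <>p is true at w0.
    At w0: <>(q | p) is true, []q is true, so <>(q | p) & []q is true.
      At w0: <>(q | p) requires q | p at some successor in {w0}.
        q | p holds at w0, so <>(q | p) is true at w0.
      At w0: []q requires q at every successor {w0}.
        At w0: q is true.
      So []q is true at w0.
Satisfying worlds: {w0, w3, w4}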